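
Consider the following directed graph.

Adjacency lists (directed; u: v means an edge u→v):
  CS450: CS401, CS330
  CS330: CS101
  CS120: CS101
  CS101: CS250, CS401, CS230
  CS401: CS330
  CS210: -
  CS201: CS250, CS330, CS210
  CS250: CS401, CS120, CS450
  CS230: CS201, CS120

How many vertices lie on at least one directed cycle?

8

A vertex is on a directed cycle iff it belongs to a strongly connected component of size ≥ 2 (or has a self-loop).
The vertices on cycles are {CS101, CS120, CS201, CS230, CS250, CS330, CS401, CS450} — 8 in total.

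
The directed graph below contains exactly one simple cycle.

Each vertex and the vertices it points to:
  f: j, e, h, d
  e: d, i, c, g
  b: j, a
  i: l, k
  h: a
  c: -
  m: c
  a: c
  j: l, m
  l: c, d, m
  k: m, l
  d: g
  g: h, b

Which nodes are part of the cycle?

b, d, g, j, l

DFS with gray/black marking from d:
d gray
  g gray
    h gray
      a gray
        c gray
        c black
      a black
    h black
    b gray
      j gray
        l gray
          l→c: c black — skip
          l→d: d is gray → back edge
Back edge closes the cycle d → g → b → j → l → d; its vertices are {b, d, g, j, l}.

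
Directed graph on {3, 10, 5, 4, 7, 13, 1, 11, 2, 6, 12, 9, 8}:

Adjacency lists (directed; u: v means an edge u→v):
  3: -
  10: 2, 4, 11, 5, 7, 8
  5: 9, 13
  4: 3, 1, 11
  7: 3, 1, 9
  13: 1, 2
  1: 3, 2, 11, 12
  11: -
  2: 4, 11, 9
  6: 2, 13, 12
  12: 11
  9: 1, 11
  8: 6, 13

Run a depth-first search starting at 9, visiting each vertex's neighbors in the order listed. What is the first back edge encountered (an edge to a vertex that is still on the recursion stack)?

4->1

DFS from 9 (visiting each vertex's neighbors in the order listed); mark gray on enter, black on exit:
9 gray
  1 gray
    3 gray
    3 black
    2 gray
      4 gray
        4→3: 3 black — skip
        4→1: 1 is gray → back edge
First back edge: 4 → 1.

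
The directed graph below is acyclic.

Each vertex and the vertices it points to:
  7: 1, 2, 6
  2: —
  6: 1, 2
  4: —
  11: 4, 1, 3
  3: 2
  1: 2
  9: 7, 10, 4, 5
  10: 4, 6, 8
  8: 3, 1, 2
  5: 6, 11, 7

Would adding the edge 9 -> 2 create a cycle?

No

Adding 9→2 creates a cycle iff 2 can already reach 9.
Explore from 2: no path reaches 9. The graph stays acyclic.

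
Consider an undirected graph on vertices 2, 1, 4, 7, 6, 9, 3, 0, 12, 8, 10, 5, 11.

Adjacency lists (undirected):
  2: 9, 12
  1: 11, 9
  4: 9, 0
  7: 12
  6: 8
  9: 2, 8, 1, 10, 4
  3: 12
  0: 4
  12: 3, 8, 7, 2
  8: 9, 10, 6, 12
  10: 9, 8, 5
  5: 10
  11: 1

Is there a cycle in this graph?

Yes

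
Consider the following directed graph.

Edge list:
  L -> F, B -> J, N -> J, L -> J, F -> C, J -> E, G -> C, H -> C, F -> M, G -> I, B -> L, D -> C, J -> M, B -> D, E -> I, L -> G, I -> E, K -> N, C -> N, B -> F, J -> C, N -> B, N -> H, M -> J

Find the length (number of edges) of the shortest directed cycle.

2

For each vertex v, BFS finds the shortest path from v back to v.
The shortest such closed walk is M → J → M, length 2.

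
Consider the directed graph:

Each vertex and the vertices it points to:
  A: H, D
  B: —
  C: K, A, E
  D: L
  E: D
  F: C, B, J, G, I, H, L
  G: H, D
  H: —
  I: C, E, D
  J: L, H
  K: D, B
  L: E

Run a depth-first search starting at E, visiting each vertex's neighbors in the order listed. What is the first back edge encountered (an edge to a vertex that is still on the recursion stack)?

L→E

DFS from E (visiting each vertex's neighbors in the order listed); mark gray on enter, black on exit:
E gray
  D gray
    L gray
      L→E: E is gray → back edge
First back edge: L → E.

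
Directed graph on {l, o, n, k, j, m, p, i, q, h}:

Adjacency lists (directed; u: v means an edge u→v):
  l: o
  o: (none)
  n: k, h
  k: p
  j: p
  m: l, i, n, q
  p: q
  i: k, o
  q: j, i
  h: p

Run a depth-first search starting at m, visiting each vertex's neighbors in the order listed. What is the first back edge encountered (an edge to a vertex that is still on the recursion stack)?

j→p

DFS from m (visiting each vertex's neighbors in the order listed); mark gray on enter, black on exit:
m gray
  l gray
    o gray
    o black
  l black
  i gray
    k gray
      p gray
        q gray
          j gray
            j→p: p is gray → back edge
First back edge: j → p.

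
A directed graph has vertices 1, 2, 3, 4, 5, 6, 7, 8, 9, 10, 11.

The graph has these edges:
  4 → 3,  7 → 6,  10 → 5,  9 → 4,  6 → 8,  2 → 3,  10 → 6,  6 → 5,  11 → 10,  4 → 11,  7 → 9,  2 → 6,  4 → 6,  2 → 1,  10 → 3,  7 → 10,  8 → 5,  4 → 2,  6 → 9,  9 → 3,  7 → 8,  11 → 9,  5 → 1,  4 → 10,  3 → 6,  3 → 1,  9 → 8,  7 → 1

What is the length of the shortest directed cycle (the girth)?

3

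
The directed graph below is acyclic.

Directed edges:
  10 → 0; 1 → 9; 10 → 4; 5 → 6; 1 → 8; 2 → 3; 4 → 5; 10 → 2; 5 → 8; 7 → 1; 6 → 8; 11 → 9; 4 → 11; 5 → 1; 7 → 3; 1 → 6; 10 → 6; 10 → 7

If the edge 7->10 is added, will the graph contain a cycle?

Adding 7→10 creates a cycle iff 10 can already reach 7.
Path from 10: 10 → 7.
So 10 → … → 7 → 10 is a cycle.

Yes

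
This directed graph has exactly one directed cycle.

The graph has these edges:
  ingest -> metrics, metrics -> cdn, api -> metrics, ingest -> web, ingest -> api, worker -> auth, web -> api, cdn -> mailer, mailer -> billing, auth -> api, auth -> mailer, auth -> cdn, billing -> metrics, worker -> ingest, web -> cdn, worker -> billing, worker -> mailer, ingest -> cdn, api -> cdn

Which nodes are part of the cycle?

cdn, mailer, billing, metrics

DFS with gray/black marking from mailer:
mailer gray
  billing gray
    metrics gray
      cdn gray
        cdn→mailer: mailer is gray → back edge
Back edge closes the cycle mailer → billing → metrics → cdn → mailer; its vertices are {cdn, mailer, billing, metrics}.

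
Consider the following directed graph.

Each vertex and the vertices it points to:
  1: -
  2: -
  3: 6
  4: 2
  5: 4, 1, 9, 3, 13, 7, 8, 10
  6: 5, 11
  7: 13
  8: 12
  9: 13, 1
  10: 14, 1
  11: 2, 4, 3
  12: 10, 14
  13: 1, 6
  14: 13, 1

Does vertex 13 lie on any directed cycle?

13 is on a cycle iff 13 can reach itself via ≥1 edge.
13 → 6 → 5 → 13 — yes.

Yes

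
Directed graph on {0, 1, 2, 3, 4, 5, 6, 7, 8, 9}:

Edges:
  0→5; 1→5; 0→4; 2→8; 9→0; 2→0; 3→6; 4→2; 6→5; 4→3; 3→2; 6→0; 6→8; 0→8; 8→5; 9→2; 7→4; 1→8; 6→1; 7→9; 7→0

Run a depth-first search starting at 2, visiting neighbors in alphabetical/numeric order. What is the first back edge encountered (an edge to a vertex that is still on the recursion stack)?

DFS from 2 (visiting neighbors in alphabetical/numeric order); mark gray on enter, black on exit:
2 gray
  0 gray
    4 gray
      4→2: 2 is gray → back edge
First back edge: 4 → 2.

4->2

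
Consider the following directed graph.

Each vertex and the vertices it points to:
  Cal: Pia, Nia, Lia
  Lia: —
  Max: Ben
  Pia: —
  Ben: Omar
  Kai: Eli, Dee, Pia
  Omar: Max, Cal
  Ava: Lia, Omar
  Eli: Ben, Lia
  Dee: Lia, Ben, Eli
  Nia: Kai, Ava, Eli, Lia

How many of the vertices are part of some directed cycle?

A vertex is on a directed cycle iff it belongs to a strongly connected component of size ≥ 2 (or has a self-loop).
The vertices on cycles are {Ava, Ben, Cal, Dee, Eli, Kai, Max, Nia, Omar} — 9 in total.

9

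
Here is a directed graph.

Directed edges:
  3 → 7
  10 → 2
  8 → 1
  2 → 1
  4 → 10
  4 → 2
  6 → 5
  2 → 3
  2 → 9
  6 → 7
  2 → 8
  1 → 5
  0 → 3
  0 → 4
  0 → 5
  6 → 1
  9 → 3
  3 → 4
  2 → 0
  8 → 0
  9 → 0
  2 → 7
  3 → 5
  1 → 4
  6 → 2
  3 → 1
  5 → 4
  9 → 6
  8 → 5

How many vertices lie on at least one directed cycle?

10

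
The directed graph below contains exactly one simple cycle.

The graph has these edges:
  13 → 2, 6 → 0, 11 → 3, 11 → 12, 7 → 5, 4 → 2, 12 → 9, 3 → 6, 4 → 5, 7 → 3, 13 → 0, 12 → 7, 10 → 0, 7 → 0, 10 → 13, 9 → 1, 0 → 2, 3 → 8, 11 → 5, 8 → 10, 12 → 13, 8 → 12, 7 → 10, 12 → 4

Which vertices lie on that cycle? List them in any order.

3, 7, 8, 12

DFS with gray/black marking from 12:
12 gray
  13 gray
    2 gray
    2 black
    0 gray
      0→2: 2 black — skip
    0 black
  13 black
  4 gray
    4→2: 2 black — skip
    5 gray
    5 black
  4 black
  9 gray
    1 gray
    1 black
  9 black
  7 gray
    3 gray
      6 gray
        6→0: 0 black — skip
      6 black
      8 gray
        8→12: 12 is gray → back edge
Back edge closes the cycle 12 → 7 → 3 → 8 → 12; its vertices are {3, 7, 8, 12}.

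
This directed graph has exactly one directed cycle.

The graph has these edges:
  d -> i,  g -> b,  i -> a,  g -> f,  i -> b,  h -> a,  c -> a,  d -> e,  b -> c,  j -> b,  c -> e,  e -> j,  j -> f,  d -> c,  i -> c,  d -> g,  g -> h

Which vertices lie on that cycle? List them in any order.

DFS with gray/black marking from e:
e gray
  j gray
    b gray
      c gray
        a gray
        a black
        c→e: e is gray → back edge
Back edge closes the cycle e → j → b → c → e; its vertices are {b, c, e, j}.

b, c, e, j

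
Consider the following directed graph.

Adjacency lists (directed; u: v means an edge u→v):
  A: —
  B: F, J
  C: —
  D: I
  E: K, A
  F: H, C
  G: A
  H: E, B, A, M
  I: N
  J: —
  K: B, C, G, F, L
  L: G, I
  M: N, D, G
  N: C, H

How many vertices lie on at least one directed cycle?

10

A vertex is on a directed cycle iff it belongs to a strongly connected component of size ≥ 2 (or has a self-loop).
The vertices on cycles are {B, D, E, F, H, I, K, L, M, N} — 10 in total.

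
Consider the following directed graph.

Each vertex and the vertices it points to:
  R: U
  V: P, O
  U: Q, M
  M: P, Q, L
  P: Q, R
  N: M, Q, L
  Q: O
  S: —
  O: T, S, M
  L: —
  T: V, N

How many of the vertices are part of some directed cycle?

A vertex is on a directed cycle iff it belongs to a strongly connected component of size ≥ 2 (or has a self-loop).
The vertices on cycles are {M, N, O, P, Q, R, T, U, V} — 9 in total.

9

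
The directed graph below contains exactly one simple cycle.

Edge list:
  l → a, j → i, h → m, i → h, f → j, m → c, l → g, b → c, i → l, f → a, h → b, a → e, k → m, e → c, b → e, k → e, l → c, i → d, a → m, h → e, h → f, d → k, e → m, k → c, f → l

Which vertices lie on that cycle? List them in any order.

DFS with gray/black marking from i:
i gray
  d gray
    k gray
      e gray
        c gray
        c black
        m gray
          m→c: c black — skip
        m black
      e black
      k→c: c black — skip
      k→m: m black — skip
    k black
  d black
  h gray
    f gray
      j gray
        j→i: i is gray → back edge
Back edge closes the cycle i → h → f → j → i; its vertices are {f, h, i, j}.

f, h, i, j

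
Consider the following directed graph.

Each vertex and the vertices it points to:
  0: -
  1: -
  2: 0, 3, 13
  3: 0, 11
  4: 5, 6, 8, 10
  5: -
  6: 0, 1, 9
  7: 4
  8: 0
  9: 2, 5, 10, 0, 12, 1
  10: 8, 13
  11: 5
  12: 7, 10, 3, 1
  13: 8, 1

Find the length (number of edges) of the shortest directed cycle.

For each vertex v, BFS finds the shortest path from v back to v.
The shortest such closed walk is 7 → 4 → 6 → 9 → 12 → 7, length 5.

5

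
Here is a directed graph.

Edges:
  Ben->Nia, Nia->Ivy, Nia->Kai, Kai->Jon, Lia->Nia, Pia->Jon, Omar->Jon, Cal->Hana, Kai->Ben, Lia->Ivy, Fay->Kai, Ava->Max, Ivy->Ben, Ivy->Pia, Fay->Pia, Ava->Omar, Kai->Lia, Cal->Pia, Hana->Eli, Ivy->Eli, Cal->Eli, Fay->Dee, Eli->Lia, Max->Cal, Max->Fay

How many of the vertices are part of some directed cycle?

6

A vertex is on a directed cycle iff it belongs to a strongly connected component of size ≥ 2 (or has a self-loop).
The vertices on cycles are {Ben, Eli, Ivy, Kai, Lia, Nia} — 6 in total.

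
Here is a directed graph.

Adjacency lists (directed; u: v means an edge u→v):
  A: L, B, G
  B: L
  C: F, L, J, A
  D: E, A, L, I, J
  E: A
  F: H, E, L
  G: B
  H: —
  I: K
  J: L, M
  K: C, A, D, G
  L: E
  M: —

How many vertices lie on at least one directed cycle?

8

A vertex is on a directed cycle iff it belongs to a strongly connected component of size ≥ 2 (or has a self-loop).
The vertices on cycles are {A, B, D, E, G, I, K, L} — 8 in total.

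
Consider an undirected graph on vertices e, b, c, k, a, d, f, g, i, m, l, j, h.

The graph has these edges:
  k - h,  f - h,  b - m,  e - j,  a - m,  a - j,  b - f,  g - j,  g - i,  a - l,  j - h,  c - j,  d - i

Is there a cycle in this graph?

Yes

DFS, tracking each vertex's parent; an edge to a visited non-parent vertex closes a cycle.
Start from h:
visit h (parent –)
  visit k (parent h)
    k–h: parent, skip
  visit f (parent h)
    f–h: parent, skip
    visit b (parent f)
      visit m (parent b)
        m–b: parent, skip
        visit a (parent m)
          a–m: parent, skip
          visit l (parent a)
            l–a: parent, skip
          visit j (parent a)
            visit g (parent j)
              g–j: parent, skip
              visit i (parent g)
                i–g: parent, skip
                visit d (parent i)
                  d–i: parent, skip
            j–h: h visited and ≠ parent → cycle
Cycle: h – f – b – m – a – j – h.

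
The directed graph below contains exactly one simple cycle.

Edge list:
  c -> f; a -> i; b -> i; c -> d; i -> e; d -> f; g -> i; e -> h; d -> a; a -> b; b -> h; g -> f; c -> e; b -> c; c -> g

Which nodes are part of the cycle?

DFS with gray/black marking from c:
c gray
  g gray
    f gray
    f black
    i gray
      e gray
        h gray
        h black
      e black
    i black
  g black
  c→f: f black — skip
  d gray
    d→f: f black — skip
    a gray
      b gray
        b→c: c is gray → back edge
Back edge closes the cycle c → d → a → b → c; its vertices are {a, b, c, d}.

a, b, c, d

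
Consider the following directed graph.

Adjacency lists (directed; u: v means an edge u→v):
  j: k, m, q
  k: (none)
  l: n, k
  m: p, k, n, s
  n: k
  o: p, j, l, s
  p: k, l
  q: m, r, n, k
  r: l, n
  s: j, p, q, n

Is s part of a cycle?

Yes

s is on a cycle iff s can reach itself via ≥1 edge.
s → j → m → s — yes.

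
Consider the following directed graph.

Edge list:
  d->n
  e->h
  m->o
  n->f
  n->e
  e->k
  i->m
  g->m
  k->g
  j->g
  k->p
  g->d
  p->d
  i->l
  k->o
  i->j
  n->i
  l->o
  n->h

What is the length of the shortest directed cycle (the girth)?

For each vertex v, BFS finds the shortest path from v back to v.
The shortest such closed walk is n → e → k → p → d → n, length 5.

5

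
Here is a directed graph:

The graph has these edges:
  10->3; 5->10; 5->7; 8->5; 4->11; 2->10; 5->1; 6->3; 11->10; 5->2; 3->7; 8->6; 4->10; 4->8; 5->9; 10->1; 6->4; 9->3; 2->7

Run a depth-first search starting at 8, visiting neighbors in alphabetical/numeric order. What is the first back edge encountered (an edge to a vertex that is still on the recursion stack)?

DFS from 8 (visiting neighbors in alphabetical/numeric order); mark gray on enter, black on exit:
8 gray
  5 gray
    1 gray
    1 black
    2 gray
      7 gray
      7 black
      10 gray
        10→1: 1 black — skip
        3 gray
          3→7: 7 black — skip
        3 black
      10 black
    2 black
    5→7: 7 black — skip
    9 gray
      9→3: 3 black — skip
    9 black
    5→10: 10 black — skip
  5 black
  6 gray
    6→3: 3 black — skip
    4 gray
      4→8: 8 is gray → back edge
First back edge: 4 → 8.

4->8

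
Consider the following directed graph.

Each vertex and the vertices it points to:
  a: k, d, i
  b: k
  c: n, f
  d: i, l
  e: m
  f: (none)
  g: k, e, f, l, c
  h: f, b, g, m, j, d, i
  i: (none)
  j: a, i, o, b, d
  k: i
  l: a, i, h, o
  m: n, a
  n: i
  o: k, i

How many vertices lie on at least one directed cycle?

8

A vertex is on a directed cycle iff it belongs to a strongly connected component of size ≥ 2 (or has a self-loop).
The vertices on cycles are {a, d, e, g, h, j, l, m} — 8 in total.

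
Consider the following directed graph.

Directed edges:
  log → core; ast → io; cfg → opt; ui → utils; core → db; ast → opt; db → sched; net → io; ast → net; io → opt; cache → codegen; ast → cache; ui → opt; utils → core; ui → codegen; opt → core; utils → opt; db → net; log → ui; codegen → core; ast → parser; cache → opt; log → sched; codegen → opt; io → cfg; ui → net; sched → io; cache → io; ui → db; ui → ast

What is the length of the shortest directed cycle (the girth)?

5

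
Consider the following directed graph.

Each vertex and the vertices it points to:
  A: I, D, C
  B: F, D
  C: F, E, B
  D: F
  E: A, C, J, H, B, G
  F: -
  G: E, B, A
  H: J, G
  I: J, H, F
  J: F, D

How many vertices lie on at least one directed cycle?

6

A vertex is on a directed cycle iff it belongs to a strongly connected component of size ≥ 2 (or has a self-loop).
The vertices on cycles are {A, C, E, G, H, I} — 6 in total.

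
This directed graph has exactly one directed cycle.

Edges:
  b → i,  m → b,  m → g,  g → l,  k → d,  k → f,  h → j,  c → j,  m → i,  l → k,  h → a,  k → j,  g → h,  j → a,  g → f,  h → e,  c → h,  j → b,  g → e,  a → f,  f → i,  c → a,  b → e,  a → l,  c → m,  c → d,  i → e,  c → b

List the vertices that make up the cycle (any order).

a, j, k, l

DFS with gray/black marking from l:
l gray
  k gray
    f gray
      i gray
        e gray
        e black
      i black
    f black
    d gray
    d black
    j gray
      a gray
        a→l: l is gray → back edge
Back edge closes the cycle l → k → j → a → l; its vertices are {a, j, k, l}.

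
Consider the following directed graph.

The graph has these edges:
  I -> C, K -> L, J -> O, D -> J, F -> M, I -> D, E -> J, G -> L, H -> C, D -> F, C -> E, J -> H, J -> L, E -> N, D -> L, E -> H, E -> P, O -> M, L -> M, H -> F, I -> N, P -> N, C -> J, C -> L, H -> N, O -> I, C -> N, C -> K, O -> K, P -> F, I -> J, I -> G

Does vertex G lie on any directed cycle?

No

G lies on a cycle iff there is a path from G back to itself.
Exploring from G, it never reaches itself; equivalently, its strongly connected component is a singleton.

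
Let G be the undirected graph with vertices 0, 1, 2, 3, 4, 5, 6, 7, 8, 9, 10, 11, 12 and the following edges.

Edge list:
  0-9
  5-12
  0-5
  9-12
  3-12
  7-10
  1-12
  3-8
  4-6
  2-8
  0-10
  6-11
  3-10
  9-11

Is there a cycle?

DFS, tracking each vertex's parent; an edge to a visited non-parent vertex closes a cycle.
Start from 1:
visit 1 (parent –)
  visit 12 (parent 1)
    12–1: parent, skip
    visit 3 (parent 12)
      3–12: parent, skip
      visit 10 (parent 3)
        10–3: parent, skip
        visit 7 (parent 10)
          7–10: parent, skip
        visit 0 (parent 10)
          0–10: parent, skip
          visit 9 (parent 0)
            visit 11 (parent 9)
              11–9: parent, skip
              visit 6 (parent 11)
                visit 4 (parent 6)
                  4–6: parent, skip
                6–11: parent, skip
            9–12: 12 visited and ≠ parent → cycle
Cycle: 12 – 3 – 10 – 0 – 9 – 12.

Yes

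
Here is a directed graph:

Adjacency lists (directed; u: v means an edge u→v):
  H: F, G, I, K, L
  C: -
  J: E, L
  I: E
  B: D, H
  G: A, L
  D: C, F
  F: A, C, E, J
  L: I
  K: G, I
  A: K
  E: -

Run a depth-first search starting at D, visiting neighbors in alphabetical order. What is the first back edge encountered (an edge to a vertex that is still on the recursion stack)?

G->A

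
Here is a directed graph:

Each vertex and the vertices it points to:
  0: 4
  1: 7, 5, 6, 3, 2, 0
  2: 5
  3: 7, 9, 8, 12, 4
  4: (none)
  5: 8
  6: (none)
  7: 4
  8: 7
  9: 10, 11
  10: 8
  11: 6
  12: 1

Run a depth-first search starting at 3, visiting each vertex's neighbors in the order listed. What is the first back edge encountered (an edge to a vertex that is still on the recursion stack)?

1->3

DFS from 3 (visiting each vertex's neighbors in the order listed); mark gray on enter, black on exit:
3 gray
  7 gray
    4 gray
    4 black
  7 black
  9 gray
    10 gray
      8 gray
        8→7: 7 black — skip
      8 black
    10 black
    11 gray
      6 gray
      6 black
    11 black
  9 black
  3→8: 8 black — skip
  12 gray
    1 gray
      1→7: 7 black — skip
      5 gray
        5→8: 8 black — skip
      5 black
      1→6: 6 black — skip
      1→3: 3 is gray → back edge
First back edge: 1 → 3.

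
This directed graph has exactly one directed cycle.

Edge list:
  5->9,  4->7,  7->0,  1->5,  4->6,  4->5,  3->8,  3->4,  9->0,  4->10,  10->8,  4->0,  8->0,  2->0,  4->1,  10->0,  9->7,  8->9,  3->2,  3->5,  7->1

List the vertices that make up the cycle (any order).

1, 5, 7, 9

DFS with gray/black marking from 7:
7 gray
  0 gray
  0 black
  1 gray
    5 gray
      9 gray
        9→7: 7 is gray → back edge
Back edge closes the cycle 7 → 1 → 5 → 9 → 7; its vertices are {1, 5, 7, 9}.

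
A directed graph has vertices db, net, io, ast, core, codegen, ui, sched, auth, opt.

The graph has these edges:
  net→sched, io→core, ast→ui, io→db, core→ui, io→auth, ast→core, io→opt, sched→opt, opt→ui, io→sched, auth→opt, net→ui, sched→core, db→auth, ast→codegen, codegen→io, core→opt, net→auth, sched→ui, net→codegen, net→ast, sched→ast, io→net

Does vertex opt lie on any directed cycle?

No

opt lies on a cycle iff there is a path from opt back to itself.
Exploring from opt, it never reaches itself; equivalently, its strongly connected component is a singleton.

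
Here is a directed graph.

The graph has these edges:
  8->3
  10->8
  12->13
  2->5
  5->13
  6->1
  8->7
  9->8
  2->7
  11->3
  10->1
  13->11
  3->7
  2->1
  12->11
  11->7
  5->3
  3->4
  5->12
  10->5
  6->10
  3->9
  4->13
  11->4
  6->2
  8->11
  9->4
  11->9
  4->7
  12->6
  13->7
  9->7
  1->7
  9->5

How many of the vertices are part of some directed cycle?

11

A vertex is on a directed cycle iff it belongs to a strongly connected component of size ≥ 2 (or has a self-loop).
The vertices on cycles are {2, 3, 4, 5, 6, 8, 9, 10, 11, 12, 13} — 11 in total.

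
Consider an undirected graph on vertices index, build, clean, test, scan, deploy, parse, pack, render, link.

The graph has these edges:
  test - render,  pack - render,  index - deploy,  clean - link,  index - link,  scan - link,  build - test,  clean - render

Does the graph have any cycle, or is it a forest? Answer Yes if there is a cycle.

No

DFS, tracking each vertex's parent; an edge to a visited non-parent vertex closes a cycle.
Start from clean:
visit clean (parent –)
  visit render (parent clean)
    render–clean: parent, skip
    visit pack (parent render)
      pack–render: parent, skip
    visit test (parent render)
      visit build (parent test)
        build–test: parent, skip
      test–render: parent, skip
  visit link (parent clean)
    visit scan (parent link)
      scan–link: parent, skip
    link–clean: parent, skip
    visit index (parent link)
      index–link: parent, skip
      visit deploy (parent index)
        deploy–index: parent, skip
visit parse (parent –)
No non-parent visited neighbor found — the graph is a forest.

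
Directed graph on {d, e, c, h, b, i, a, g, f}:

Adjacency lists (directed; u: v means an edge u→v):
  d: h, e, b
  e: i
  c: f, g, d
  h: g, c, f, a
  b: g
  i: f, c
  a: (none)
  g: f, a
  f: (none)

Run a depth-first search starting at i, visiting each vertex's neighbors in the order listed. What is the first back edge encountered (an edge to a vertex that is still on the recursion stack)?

h->c

DFS from i (visiting each vertex's neighbors in the order listed); mark gray on enter, black on exit:
i gray
  f gray
  f black
  c gray
    c→f: f black — skip
    g gray
      g→f: f black — skip
      a gray
      a black
    g black
    d gray
      h gray
        h→g: g black — skip
        h→c: c is gray → back edge
First back edge: h → c.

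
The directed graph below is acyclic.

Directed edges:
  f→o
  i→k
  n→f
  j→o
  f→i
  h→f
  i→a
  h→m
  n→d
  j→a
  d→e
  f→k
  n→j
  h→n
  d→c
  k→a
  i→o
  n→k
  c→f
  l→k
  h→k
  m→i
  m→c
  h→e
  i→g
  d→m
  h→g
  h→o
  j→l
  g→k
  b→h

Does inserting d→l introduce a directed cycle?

Adding d→l creates a cycle iff l can already reach d.
Explore from l: no path reaches d. The graph stays acyclic.

No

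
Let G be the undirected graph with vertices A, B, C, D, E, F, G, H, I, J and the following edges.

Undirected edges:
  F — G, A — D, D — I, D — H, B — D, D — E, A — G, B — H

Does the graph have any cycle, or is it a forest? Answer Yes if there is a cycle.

DFS, tracking each vertex's parent; an edge to a visited non-parent vertex closes a cycle.
Start from C:
visit C (parent –)
visit A (parent –)
  visit G (parent A)
    visit F (parent G)
      F–G: parent, skip
    G–A: parent, skip
  visit D (parent A)
    visit B (parent D)
      visit H (parent B)
        H–D: D visited and ≠ parent → cycle
Cycle: D – B – H – D.

Yes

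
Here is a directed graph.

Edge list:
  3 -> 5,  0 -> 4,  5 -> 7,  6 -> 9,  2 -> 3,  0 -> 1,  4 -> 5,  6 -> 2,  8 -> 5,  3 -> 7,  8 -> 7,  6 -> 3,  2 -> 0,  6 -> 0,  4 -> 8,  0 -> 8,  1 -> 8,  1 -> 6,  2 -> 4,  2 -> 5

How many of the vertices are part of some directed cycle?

A vertex is on a directed cycle iff it belongs to a strongly connected component of size ≥ 2 (or has a self-loop).
The vertices on cycles are {0, 1, 2, 6} — 4 in total.

4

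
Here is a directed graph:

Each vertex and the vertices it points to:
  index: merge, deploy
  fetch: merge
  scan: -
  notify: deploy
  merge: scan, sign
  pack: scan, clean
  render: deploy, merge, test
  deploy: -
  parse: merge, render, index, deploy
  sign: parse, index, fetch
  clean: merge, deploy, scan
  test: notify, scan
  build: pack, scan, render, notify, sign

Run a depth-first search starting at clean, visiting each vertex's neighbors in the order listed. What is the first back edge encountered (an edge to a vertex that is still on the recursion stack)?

parse->merge

DFS from clean (visiting each vertex's neighbors in the order listed); mark gray on enter, black on exit:
clean gray
  merge gray
    scan gray
    scan black
    sign gray
      parse gray
        parse→merge: merge is gray → back edge
First back edge: parse → merge.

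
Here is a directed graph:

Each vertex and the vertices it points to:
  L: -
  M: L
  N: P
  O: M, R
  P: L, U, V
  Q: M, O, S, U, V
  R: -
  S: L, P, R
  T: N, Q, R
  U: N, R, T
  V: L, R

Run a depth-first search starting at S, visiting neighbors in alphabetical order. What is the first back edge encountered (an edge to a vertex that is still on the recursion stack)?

DFS from S (visiting neighbors in alphabetical order); mark gray on enter, black on exit:
S gray
  L gray
  L black
  P gray
    P→L: L black — skip
    U gray
      N gray
        N→P: P is gray → back edge
First back edge: N → P.

N->P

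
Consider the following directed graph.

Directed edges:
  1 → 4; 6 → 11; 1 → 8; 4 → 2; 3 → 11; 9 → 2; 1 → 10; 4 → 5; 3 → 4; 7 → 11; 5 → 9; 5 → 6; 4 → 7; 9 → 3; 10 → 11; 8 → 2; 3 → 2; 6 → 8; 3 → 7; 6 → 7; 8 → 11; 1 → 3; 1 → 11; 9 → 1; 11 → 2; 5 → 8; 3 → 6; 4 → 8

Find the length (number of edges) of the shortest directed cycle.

For each vertex v, BFS finds the shortest path from v back to v.
The shortest such closed walk is 1 → 4 → 5 → 9 → 1, length 4.

4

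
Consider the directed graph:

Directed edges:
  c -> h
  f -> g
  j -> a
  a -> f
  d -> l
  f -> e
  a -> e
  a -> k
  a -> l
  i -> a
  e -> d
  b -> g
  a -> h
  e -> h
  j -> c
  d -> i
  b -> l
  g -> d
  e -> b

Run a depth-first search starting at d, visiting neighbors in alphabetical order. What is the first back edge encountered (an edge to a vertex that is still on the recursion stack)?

g→d

DFS from d (visiting neighbors in alphabetical order); mark gray on enter, black on exit:
d gray
  i gray
    a gray
      e gray
        b gray
          g gray
            g→d: d is gray → back edge
First back edge: g → d.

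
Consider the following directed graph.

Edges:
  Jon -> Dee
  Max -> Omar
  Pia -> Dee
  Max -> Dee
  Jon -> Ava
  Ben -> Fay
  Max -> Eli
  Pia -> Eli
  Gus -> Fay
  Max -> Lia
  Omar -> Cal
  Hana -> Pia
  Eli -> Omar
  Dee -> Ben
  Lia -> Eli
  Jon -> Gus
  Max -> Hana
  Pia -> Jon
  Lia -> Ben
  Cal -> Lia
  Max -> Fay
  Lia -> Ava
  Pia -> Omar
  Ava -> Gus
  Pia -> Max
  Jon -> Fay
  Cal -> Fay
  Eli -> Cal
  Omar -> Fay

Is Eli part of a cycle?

Yes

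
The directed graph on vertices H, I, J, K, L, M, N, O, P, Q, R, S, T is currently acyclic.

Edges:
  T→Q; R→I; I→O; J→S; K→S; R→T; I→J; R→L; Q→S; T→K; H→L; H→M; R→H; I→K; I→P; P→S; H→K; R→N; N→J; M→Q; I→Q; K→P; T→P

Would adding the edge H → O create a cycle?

No

Adding H→O creates a cycle iff O can already reach H.
Explore from O: no path reaches H. The graph stays acyclic.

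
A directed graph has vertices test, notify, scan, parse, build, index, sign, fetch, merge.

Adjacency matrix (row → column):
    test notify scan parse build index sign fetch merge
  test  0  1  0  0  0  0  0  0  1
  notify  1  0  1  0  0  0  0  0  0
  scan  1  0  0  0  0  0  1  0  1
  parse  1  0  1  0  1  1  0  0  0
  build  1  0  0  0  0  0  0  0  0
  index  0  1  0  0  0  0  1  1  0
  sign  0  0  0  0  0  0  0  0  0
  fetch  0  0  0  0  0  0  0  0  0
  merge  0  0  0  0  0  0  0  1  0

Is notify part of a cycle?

Yes

notify is on a cycle iff notify can reach itself via ≥1 edge.
notify → test → notify — yes.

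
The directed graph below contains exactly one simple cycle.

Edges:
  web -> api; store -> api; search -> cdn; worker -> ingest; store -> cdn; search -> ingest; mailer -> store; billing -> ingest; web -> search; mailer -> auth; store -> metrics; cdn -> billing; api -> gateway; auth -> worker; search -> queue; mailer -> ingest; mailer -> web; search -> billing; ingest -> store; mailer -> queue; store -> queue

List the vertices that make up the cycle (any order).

cdn, store, ingest, billing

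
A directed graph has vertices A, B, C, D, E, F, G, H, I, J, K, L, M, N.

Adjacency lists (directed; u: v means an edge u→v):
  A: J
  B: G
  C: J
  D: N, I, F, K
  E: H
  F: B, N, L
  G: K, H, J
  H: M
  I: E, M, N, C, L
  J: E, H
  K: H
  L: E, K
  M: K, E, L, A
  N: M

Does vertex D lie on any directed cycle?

D lies on a cycle iff there is a path from D back to itself.
Exploring from D, it never reaches itself; equivalently, its strongly connected component is a singleton.

No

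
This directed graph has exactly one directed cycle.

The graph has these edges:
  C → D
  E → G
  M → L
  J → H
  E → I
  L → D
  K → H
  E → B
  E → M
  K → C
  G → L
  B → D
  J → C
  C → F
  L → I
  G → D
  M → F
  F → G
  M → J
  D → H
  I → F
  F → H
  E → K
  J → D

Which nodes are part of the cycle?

F, G, I, L

DFS with gray/black marking from G:
G gray
  L gray
    D gray
      H gray
      H black
    D black
    I gray
      F gray
        F→G: G is gray → back edge
Back edge closes the cycle G → L → I → F → G; its vertices are {F, G, I, L}.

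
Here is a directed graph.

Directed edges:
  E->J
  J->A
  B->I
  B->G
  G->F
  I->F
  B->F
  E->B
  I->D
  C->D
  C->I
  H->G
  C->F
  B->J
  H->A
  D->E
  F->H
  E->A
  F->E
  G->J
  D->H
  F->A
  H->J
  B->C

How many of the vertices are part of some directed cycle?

A vertex is on a directed cycle iff it belongs to a strongly connected component of size ≥ 2 (or has a self-loop).
The vertices on cycles are {B, C, D, E, F, G, H, I} — 8 in total.

8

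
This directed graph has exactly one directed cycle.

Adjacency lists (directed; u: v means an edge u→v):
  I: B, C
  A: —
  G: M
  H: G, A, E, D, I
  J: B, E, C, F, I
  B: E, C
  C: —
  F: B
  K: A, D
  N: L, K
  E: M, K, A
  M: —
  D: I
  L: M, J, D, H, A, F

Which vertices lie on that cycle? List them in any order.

B, D, E, I, K

DFS with gray/black marking from E:
E gray
  M gray
  M black
  K gray
    A gray
    A black
    D gray
      I gray
        B gray
          B→E: E is gray → back edge
Back edge closes the cycle E → K → D → I → B → E; its vertices are {B, D, E, I, K}.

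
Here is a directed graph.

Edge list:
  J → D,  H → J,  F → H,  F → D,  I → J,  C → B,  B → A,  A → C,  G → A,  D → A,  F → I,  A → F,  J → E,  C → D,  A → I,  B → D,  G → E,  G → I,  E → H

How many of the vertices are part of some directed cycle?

9

A vertex is on a directed cycle iff it belongs to a strongly connected component of size ≥ 2 (or has a self-loop).
The vertices on cycles are {A, B, C, D, E, F, H, I, J} — 9 in total.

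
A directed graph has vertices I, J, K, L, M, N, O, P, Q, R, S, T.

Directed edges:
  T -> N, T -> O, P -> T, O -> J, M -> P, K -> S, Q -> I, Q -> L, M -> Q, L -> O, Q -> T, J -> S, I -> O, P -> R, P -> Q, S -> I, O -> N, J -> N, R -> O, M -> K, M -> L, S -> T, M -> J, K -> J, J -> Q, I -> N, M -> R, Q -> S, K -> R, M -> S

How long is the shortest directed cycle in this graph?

4

For each vertex v, BFS finds the shortest path from v back to v.
The shortest such closed walk is L → O → J → Q → L, length 4.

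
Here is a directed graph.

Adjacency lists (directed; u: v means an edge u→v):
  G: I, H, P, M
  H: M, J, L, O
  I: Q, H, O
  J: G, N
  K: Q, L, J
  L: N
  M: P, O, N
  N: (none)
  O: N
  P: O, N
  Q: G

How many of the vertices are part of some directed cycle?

A vertex is on a directed cycle iff it belongs to a strongly connected component of size ≥ 2 (or has a self-loop).
The vertices on cycles are {G, H, I, J, Q} — 5 in total.

5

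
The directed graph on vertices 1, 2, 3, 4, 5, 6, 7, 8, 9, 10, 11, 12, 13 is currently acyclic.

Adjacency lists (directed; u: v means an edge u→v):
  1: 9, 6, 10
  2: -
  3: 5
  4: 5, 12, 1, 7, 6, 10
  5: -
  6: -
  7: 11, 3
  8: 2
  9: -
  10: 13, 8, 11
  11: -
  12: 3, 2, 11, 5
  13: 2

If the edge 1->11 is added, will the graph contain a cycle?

Adding 1→11 creates a cycle iff 11 can already reach 1.
Explore from 11: no path reaches 1. The graph stays acyclic.

No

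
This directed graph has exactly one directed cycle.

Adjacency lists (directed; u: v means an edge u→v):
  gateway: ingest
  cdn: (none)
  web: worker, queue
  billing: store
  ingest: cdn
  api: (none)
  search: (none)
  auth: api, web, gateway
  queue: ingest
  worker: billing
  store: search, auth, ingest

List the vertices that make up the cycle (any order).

web, auth, store, worker, billing

DFS with gray/black marking from store:
store gray
  search gray
  search black
  auth gray
    api gray
    api black
    web gray
      worker gray
        billing gray
          billing→store: store is gray → back edge
Back edge closes the cycle store → auth → web → worker → billing → store; its vertices are {web, auth, store, worker, billing}.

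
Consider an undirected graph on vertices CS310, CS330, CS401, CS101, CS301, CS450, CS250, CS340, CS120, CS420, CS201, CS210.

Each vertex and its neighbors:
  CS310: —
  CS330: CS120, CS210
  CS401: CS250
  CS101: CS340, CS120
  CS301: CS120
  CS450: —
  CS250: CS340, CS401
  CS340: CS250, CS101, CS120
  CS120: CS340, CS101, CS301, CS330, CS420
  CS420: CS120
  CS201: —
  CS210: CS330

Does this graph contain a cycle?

DFS, tracking each vertex's parent; an edge to a visited non-parent vertex closes a cycle.
Start from CS330:
visit CS330 (parent –)
  visit CS120 (parent CS330)
    visit CS340 (parent CS120)
      visit CS250 (parent CS340)
        CS250–CS340: parent, skip
        visit CS401 (parent CS250)
          CS401–CS250: parent, skip
      visit CS101 (parent CS340)
        CS101–CS340: parent, skip
        CS101–CS120: CS120 visited and ≠ parent → cycle
Cycle: CS120 – CS340 – CS101 – CS120.

Yes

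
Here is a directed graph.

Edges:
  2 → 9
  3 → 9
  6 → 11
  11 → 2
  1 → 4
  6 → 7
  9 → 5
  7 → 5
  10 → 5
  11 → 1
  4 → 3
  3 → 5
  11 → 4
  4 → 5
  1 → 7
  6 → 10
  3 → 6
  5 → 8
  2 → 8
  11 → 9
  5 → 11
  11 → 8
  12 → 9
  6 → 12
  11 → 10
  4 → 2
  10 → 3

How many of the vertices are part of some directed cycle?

11

A vertex is on a directed cycle iff it belongs to a strongly connected component of size ≥ 2 (or has a self-loop).
The vertices on cycles are {1, 2, 3, 4, 5, 6, 7, 9, 10, 11, 12} — 11 in total.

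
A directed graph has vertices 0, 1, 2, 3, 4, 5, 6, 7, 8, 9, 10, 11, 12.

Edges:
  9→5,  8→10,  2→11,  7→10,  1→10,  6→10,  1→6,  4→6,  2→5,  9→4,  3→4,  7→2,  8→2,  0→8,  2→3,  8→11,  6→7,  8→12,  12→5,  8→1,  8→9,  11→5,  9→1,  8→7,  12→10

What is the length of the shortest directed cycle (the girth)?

5

For each vertex v, BFS finds the shortest path from v back to v.
The shortest such closed walk is 7 → 2 → 3 → 4 → 6 → 7, length 5.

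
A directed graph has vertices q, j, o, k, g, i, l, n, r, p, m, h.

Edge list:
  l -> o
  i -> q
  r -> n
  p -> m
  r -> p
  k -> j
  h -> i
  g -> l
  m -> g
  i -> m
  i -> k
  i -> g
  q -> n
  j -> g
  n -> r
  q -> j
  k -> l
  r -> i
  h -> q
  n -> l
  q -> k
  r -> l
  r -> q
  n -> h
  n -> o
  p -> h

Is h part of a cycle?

Yes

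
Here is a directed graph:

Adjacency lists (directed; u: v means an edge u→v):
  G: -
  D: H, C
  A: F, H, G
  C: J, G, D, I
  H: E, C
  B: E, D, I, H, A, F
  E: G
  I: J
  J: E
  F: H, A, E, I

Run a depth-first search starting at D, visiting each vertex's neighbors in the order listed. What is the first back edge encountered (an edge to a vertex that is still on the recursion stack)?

C->D

DFS from D (visiting each vertex's neighbors in the order listed); mark gray on enter, black on exit:
D gray
  H gray
    E gray
      G gray
      G black
    E black
    C gray
      J gray
        J→E: E black — skip
      J black
      C→G: G black — skip
      C→D: D is gray → back edge
First back edge: C → D.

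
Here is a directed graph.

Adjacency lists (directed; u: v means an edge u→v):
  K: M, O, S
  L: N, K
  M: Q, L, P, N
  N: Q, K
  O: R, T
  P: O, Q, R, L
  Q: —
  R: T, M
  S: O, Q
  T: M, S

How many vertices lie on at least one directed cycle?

9

A vertex is on a directed cycle iff it belongs to a strongly connected component of size ≥ 2 (or has a self-loop).
The vertices on cycles are {K, L, M, N, O, P, R, S, T} — 9 in total.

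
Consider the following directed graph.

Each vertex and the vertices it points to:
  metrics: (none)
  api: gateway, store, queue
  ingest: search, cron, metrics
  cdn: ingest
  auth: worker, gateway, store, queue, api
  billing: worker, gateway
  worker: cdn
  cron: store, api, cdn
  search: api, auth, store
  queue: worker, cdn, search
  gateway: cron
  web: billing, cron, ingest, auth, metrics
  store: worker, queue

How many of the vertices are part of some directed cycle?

10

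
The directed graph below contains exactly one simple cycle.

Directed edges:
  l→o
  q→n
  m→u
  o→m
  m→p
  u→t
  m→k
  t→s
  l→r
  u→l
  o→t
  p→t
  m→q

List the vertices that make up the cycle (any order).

l, m, o, u

DFS with gray/black marking from m:
m gray
  q gray
    n gray
    n black
  q black
  u gray
    t gray
      s gray
      s black
    t black
    l gray
      r gray
      r black
      o gray
        o→m: m is gray → back edge
Back edge closes the cycle m → u → l → o → m; its vertices are {l, m, o, u}.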